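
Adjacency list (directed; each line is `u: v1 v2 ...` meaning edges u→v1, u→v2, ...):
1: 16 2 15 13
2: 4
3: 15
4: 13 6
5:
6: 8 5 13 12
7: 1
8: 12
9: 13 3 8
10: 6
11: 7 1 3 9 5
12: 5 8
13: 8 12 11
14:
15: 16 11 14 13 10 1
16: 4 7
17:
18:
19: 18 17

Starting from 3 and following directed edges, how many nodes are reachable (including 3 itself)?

BFS from 3 visits: 3, 15, 16, 11, 14, 13, 10, 1, 4, 7, 9, 5, 8, 12, 6, 2
Reachable nodes: 16 of 19 total.

16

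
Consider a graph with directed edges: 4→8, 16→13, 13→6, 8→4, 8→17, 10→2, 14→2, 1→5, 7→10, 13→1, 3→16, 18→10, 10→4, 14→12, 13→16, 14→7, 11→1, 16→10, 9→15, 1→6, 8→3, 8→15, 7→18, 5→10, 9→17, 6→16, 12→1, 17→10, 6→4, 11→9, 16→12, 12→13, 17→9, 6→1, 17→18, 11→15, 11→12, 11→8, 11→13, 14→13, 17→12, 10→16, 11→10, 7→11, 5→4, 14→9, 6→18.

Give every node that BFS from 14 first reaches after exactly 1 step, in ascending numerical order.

Level 0: 14
Level 1: 2, 7, 9, 12, 13
Level 2: 1, 6, 10, 11, 15, 16, 17, 18
Level 3: 4, 5, 8
Level 4: 3

2, 7, 9, 12, 13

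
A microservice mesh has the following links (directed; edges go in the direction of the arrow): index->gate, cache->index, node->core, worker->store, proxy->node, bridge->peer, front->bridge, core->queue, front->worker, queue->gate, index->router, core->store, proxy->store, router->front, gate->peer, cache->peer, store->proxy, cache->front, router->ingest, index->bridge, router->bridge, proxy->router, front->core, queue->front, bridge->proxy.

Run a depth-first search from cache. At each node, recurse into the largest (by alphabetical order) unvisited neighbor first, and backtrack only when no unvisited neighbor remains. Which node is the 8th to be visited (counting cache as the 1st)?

store

Visit cache
cache → peer
cache → index
index → router
router → ingest
router → front
front → worker
worker → store
store → proxy
proxy → node
node → core
core → queue
queue → gate
front → bridge

Visit order: cache, peer, index, router, ingest, front, worker, store, proxy, node, core, queue, gate, bridge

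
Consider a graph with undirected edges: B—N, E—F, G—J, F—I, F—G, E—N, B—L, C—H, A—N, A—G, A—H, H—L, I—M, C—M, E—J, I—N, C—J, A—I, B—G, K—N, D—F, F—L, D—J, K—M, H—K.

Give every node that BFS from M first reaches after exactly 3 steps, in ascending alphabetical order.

Level 0: M
Level 1: C, I, K
Level 2: A, F, H, J, N
Level 3: B, D, E, G, L

B, D, E, G, L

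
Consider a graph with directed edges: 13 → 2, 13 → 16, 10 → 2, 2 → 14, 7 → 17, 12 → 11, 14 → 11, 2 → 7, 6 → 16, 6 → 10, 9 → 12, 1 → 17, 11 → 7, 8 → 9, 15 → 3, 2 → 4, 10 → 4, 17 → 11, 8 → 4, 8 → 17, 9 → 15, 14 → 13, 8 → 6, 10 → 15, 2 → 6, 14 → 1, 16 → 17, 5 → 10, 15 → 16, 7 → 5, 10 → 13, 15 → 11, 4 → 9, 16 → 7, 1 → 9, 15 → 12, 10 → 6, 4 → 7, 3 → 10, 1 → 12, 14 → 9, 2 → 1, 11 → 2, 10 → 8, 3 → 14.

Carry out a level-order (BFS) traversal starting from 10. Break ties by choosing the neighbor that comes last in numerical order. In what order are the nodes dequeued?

Visit 10; enqueue 15, 13, 8, 6, 4, 2 → queue [15, 13, 8, 6, 4, 2]
Visit 15; enqueue 16, 12, 11, 3 → queue [13, 8, 6, 4, 2, 16, 12, 11, 3]
Visit 13 → queue [8, 6, 4, 2, 16, 12, 11, 3]
Visit 8; enqueue 17, 9 → queue [6, 4, 2, 16, 12, 11, 3, 17, 9]
Visit 6 → queue [4, 2, 16, 12, 11, 3, 17, 9]
Visit 4; enqueue 7 → queue [2, 16, 12, 11, 3, 17, 9, 7]
Visit 2; enqueue 14, 1 → queue [16, 12, 11, 3, 17, 9, 7, 14, 1]
Visit 16 → queue [12, 11, 3, 17, 9, 7, 14, 1]
Visit 12 → queue [11, 3, 17, 9, 7, 14, 1]
Visit 11 → queue [3, 17, 9, 7, 14, 1]
Visit 3 → queue [17, 9, 7, 14, 1]
Visit 17 → queue [9, 7, 14, 1]
Visit 9 → queue [7, 14, 1]
Visit 7; enqueue 5 → queue [14, 1, 5]
Visit 14 → queue [1, 5]
Visit 1 → queue [5]
Visit 5 → queue []

10, 15, 13, 8, 6, 4, 2, 16, 12, 11, 3, 17, 9, 7, 14, 1, 5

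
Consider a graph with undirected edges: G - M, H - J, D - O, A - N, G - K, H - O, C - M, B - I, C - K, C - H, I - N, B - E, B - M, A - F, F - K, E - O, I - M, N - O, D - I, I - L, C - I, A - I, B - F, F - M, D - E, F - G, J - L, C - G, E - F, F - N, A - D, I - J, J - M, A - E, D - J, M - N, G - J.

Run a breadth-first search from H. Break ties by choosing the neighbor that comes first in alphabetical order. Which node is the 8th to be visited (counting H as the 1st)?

M

Visit H; enqueue C, J, O → queue [C, J, O]
Visit C; enqueue G, I, K, M → queue [J, O, G, I, K, M]
Visit J; enqueue D, L → queue [O, G, I, K, M, D, L]
Visit O; enqueue E, N → queue [G, I, K, M, D, L, E, N]
Visit G; enqueue F → queue [I, K, M, D, L, E, N, F]
Visit I; enqueue A, B → queue [K, M, D, L, E, N, F, A, B]
Visit K → queue [M, D, L, E, N, F, A, B]
Visit M → queue [D, L, E, N, F, A, B]
Visit D → queue [L, E, N, F, A, B]
Visit L → queue [E, N, F, A, B]
Visit E → queue [N, F, A, B]
Visit N → queue [F, A, B]
Visit F → queue [A, B]
Visit A → queue [B]
Visit B → queue []

Visit order: H, C, J, O, G, I, K, M, D, L, E, N, F, A, B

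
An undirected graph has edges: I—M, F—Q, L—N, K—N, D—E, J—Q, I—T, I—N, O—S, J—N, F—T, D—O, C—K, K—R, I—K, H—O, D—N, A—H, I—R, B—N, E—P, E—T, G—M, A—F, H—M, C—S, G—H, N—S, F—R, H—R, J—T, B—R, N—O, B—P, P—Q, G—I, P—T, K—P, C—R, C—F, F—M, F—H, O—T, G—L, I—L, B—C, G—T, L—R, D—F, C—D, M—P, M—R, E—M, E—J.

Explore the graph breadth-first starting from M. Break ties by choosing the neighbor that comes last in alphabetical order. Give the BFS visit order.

Visit M; enqueue R, P, I, H, G, F, E → queue [R, P, I, H, G, F, E]
Visit R; enqueue L, K, C, B → queue [P, I, H, G, F, E, L, K, C, B]
Visit P; enqueue T, Q → queue [I, H, G, F, E, L, K, C, B, T, Q]
Visit I; enqueue N → queue [H, G, F, E, L, K, C, B, T, Q, N]
Visit H; enqueue O, A → queue [G, F, E, L, K, C, B, T, Q, N, O, A]
Visit G → queue [F, E, L, K, C, B, T, Q, N, O, A]
Visit F; enqueue D → queue [E, L, K, C, B, T, Q, N, O, A, D]
Visit E; enqueue J → queue [L, K, C, B, T, Q, N, O, A, D, J]
Visit L → queue [K, C, B, T, Q, N, O, A, D, J]
Visit K → queue [C, B, T, Q, N, O, A, D, J]
Visit C; enqueue S → queue [B, T, Q, N, O, A, D, J, S]
Visit B → queue [T, Q, N, O, A, D, J, S]
Visit T → queue [Q, N, O, A, D, J, S]
Visit Q → queue [N, O, A, D, J, S]
Visit N → queue [O, A, D, J, S]
Visit O → queue [A, D, J, S]
Visit A → queue [D, J, S]
Visit D → queue [J, S]
Visit J → queue [S]
Visit S → queue []

M -> R -> P -> I -> H -> G -> F -> E -> L -> K -> C -> B -> T -> Q -> N -> O -> A -> D -> J -> S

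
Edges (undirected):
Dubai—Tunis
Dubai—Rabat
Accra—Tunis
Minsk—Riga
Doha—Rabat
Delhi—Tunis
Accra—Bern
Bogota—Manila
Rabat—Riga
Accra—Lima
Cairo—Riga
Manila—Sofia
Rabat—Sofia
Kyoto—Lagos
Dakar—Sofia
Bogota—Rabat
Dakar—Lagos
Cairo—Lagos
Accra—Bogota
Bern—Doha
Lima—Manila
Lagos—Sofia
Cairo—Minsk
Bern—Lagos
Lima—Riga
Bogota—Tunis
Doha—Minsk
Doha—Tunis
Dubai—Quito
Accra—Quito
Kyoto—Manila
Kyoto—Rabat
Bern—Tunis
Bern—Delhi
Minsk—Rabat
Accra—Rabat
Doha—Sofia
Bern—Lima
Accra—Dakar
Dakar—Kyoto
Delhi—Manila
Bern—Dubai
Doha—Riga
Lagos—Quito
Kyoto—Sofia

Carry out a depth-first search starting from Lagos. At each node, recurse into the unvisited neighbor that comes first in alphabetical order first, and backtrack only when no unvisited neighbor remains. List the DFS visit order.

Visit Lagos
Lagos → Bern
Bern → Accra
Accra → Bogota
Bogota → Manila
Manila → Delhi
Delhi → Tunis
Tunis → Doha
Doha → Minsk
Minsk → Cairo
Cairo → Riga
Riga → Lima
Riga → Rabat
Rabat → Dubai
Dubai → Quito
Rabat → Kyoto
Kyoto → Dakar
Dakar → Sofia

Lagos -> Bern -> Accra -> Bogota -> Manila -> Delhi -> Tunis -> Doha -> Minsk -> Cairo -> Riga -> Lima -> Rabat -> Dubai -> Quito -> Kyoto -> Dakar -> Sofia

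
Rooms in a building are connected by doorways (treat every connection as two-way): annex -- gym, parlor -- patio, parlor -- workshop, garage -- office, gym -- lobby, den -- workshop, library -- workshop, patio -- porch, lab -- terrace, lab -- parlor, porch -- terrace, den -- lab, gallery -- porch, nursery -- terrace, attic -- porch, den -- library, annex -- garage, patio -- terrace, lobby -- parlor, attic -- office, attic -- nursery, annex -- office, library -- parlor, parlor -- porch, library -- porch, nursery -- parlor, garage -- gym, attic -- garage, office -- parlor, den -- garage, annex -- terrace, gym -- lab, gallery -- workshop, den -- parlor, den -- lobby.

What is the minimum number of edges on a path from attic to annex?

2

Level 0: attic
Level 1: garage, nursery, office, porch
Level 2: annex, den, gallery, gym, library, parlor, patio, terrace
Level 3: lab, lobby, workshop
annex first appears at level 2.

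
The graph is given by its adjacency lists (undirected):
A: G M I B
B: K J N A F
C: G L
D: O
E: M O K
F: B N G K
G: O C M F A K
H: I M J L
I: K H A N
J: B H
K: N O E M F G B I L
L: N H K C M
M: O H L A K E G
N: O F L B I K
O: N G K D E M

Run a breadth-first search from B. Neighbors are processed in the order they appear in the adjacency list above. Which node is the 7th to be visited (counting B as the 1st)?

Visit B; enqueue K, J, N, A, F → queue [K, J, N, A, F]
Visit K; enqueue O, E, M, G, I, L → queue [J, N, A, F, O, E, M, G, I, L]
Visit J; enqueue H → queue [N, A, F, O, E, M, G, I, L, H]
Visit N → queue [A, F, O, E, M, G, I, L, H]
Visit A → queue [F, O, E, M, G, I, L, H]
Visit F → queue [O, E, M, G, I, L, H]
Visit O; enqueue D → queue [E, M, G, I, L, H, D]
Visit E → queue [M, G, I, L, H, D]
Visit M → queue [G, I, L, H, D]
Visit G; enqueue C → queue [I, L, H, D, C]
Visit I → queue [L, H, D, C]
Visit L → queue [H, D, C]
Visit H → queue [D, C]
Visit D → queue [C]
Visit C → queue []

Visit order: B, K, J, N, A, F, O, E, M, G, I, L, H, D, C

O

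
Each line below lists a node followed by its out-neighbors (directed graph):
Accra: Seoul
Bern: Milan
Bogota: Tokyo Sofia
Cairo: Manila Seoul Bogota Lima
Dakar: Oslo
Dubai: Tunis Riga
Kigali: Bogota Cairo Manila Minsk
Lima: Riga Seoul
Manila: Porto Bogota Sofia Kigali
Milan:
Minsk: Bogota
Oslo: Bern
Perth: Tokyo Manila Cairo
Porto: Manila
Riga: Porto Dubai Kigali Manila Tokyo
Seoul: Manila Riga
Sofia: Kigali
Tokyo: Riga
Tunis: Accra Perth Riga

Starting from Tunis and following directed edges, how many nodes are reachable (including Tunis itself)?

BFS from Tunis visits: Tunis, Accra, Perth, Riga, Seoul, Tokyo, Manila, Cairo, Porto, Dubai, Kigali, Bogota, Sofia, Lima, Minsk
Reachable nodes: 15 of 19 total.

15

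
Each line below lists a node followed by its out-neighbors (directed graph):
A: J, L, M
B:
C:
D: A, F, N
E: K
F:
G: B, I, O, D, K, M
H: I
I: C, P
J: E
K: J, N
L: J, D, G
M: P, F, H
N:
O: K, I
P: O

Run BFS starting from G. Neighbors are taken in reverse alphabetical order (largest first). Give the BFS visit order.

G, O, M, K, I, D, B, P, H, F, N, J, C, A, E, L

Visit G; enqueue O, M, K, I, D, B → queue [O, M, K, I, D, B]
Visit O → queue [M, K, I, D, B]
Visit M; enqueue P, H, F → queue [K, I, D, B, P, H, F]
Visit K; enqueue N, J → queue [I, D, B, P, H, F, N, J]
Visit I; enqueue C → queue [D, B, P, H, F, N, J, C]
Visit D; enqueue A → queue [B, P, H, F, N, J, C, A]
Visit B → queue [P, H, F, N, J, C, A]
Visit P → queue [H, F, N, J, C, A]
Visit H → queue [F, N, J, C, A]
Visit F → queue [N, J, C, A]
Visit N → queue [J, C, A]
Visit J; enqueue E → queue [C, A, E]
Visit C → queue [A, E]
Visit A; enqueue L → queue [E, L]
Visit E → queue [L]
Visit L → queue []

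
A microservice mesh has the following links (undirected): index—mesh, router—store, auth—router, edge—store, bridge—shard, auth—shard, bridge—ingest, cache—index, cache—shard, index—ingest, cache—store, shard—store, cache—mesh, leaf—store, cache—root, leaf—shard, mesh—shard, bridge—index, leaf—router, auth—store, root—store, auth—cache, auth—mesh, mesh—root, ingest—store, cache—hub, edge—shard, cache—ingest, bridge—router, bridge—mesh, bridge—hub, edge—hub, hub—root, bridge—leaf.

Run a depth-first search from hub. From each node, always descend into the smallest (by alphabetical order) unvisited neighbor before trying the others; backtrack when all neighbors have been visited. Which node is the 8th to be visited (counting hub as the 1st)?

store

Visit hub
hub → bridge
bridge → index
index → cache
cache → auth
auth → mesh
mesh → root
root → store
store → edge
edge → shard
shard → leaf
leaf → router
store → ingest

Visit order: hub, bridge, index, cache, auth, mesh, root, store, edge, shard, leaf, router, ingest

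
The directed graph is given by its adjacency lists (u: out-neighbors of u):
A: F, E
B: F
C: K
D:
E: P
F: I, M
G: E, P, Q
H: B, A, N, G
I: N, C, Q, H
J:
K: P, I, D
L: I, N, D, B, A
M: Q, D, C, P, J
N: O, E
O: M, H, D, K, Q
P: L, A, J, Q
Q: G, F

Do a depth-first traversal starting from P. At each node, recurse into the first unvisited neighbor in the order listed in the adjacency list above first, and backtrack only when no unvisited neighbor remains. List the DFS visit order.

P → L → I → N → O → M → Q → G → E → F → D → C → K → J → H → B → A

Visit P
P → L
L → I
I → N
N → O
O → M
M → Q
Q → G
G → E
Q → F
M → D
M → C
C → K
M → J
O → H
H → B
H → A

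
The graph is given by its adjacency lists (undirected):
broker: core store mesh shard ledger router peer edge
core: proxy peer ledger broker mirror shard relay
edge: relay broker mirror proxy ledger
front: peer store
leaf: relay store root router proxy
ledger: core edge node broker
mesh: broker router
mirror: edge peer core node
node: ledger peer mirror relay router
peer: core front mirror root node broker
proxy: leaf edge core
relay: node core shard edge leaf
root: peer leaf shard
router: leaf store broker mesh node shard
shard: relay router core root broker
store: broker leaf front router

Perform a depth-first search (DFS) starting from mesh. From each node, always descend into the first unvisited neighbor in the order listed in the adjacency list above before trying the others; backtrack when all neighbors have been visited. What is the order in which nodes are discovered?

Visit mesh
mesh → broker
broker → core
core → proxy
proxy → leaf
leaf → relay
relay → node
node → ledger
ledger → edge
edge → mirror
mirror → peer
peer → front
front → store
store → router
router → shard
shard → root

mesh broker core proxy leaf relay node ledger edge mirror peer front store router shard root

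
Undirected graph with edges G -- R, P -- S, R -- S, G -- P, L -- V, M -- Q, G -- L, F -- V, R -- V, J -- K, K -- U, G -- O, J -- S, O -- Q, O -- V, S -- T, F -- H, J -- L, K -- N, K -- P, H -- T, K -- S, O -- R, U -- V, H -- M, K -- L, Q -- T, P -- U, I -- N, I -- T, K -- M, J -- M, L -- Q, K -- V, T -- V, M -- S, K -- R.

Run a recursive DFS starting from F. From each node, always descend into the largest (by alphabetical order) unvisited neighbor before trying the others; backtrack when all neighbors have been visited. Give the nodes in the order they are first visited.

Visit F
F → V
V → U
U → P
P → S
S → T
T → Q
Q → O
O → R
R → K
K → N
N → I
K → M
M → J
J → L
L → G
M → H

F, V, U, P, S, T, Q, O, R, K, N, I, M, J, L, G, H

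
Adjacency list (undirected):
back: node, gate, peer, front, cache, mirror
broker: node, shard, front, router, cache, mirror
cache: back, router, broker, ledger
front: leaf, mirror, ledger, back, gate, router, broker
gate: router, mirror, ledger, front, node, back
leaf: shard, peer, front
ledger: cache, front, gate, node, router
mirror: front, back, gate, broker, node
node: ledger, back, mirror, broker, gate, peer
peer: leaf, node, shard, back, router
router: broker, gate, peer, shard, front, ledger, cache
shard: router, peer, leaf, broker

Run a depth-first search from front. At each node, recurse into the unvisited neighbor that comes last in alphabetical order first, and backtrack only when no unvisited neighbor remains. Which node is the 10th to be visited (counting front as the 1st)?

Visit front
front → router
router → shard
shard → peer
peer → node
node → mirror
mirror → gate
gate → ledger
ledger → cache
cache → broker
cache → back
peer → leaf

Visit order: front, router, shard, peer, node, mirror, gate, ledger, cache, broker, back, leaf

broker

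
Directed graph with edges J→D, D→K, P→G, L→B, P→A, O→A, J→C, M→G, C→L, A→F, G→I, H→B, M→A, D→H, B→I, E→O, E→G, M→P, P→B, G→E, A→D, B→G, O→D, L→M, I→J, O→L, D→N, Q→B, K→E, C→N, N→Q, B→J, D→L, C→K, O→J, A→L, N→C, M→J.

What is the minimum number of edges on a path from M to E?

2

Level 0: M
Level 1: A, G, J, P
Level 2: B, C, D, E, F, I, L
Level 3: H, K, N, O
Level 4: Q
E first appears at level 2.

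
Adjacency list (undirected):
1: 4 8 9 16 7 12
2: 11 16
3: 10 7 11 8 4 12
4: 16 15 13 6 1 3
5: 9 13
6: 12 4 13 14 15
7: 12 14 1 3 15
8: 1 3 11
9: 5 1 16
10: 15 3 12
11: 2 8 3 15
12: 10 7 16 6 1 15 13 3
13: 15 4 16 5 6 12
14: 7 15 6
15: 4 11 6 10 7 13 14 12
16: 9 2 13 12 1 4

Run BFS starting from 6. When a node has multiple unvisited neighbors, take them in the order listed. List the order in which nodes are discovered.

6, 12, 4, 13, 14, 15, 10, 7, 16, 1, 3, 5, 11, 9, 2, 8

Visit 6; enqueue 12, 4, 13, 14, 15 → queue [12, 4, 13, 14, 15]
Visit 12; enqueue 10, 7, 16, 1, 3 → queue [4, 13, 14, 15, 10, 7, 16, 1, 3]
Visit 4 → queue [13, 14, 15, 10, 7, 16, 1, 3]
Visit 13; enqueue 5 → queue [14, 15, 10, 7, 16, 1, 3, 5]
Visit 14 → queue [15, 10, 7, 16, 1, 3, 5]
Visit 15; enqueue 11 → queue [10, 7, 16, 1, 3, 5, 11]
Visit 10 → queue [7, 16, 1, 3, 5, 11]
Visit 7 → queue [16, 1, 3, 5, 11]
Visit 16; enqueue 9, 2 → queue [1, 3, 5, 11, 9, 2]
Visit 1; enqueue 8 → queue [3, 5, 11, 9, 2, 8]
Visit 3 → queue [5, 11, 9, 2, 8]
Visit 5 → queue [11, 9, 2, 8]
Visit 11 → queue [9, 2, 8]
Visit 9 → queue [2, 8]
Visit 2 → queue [8]
Visit 8 → queue []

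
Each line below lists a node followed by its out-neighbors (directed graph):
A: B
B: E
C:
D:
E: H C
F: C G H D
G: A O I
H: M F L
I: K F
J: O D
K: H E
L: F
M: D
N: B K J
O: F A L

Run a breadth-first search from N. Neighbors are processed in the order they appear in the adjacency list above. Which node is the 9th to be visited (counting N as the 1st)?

Visit N; enqueue B, K, J → queue [B, K, J]
Visit B; enqueue E → queue [K, J, E]
Visit K; enqueue H → queue [J, E, H]
Visit J; enqueue O, D → queue [E, H, O, D]
Visit E; enqueue C → queue [H, O, D, C]
Visit H; enqueue M, F, L → queue [O, D, C, M, F, L]
Visit O; enqueue A → queue [D, C, M, F, L, A]
Visit D → queue [C, M, F, L, A]
Visit C → queue [M, F, L, A]
Visit M → queue [F, L, A]
Visit F; enqueue G → queue [L, A, G]
Visit L → queue [A, G]
Visit A → queue [G]
Visit G; enqueue I → queue [I]
Visit I → queue []

Visit order: N, B, K, J, E, H, O, D, C, M, F, L, A, G, I

C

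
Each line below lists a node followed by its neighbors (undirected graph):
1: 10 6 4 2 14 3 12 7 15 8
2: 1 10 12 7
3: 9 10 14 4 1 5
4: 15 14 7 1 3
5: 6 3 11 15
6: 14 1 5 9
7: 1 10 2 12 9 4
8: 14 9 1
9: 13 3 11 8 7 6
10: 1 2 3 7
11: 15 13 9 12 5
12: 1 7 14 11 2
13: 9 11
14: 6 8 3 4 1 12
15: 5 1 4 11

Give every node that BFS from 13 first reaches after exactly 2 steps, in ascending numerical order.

Level 0: 13
Level 1: 9, 11
Level 2: 3, 5, 6, 7, 8, 12, 15
Level 3: 1, 2, 4, 10, 14

3, 5, 6, 7, 8, 12, 15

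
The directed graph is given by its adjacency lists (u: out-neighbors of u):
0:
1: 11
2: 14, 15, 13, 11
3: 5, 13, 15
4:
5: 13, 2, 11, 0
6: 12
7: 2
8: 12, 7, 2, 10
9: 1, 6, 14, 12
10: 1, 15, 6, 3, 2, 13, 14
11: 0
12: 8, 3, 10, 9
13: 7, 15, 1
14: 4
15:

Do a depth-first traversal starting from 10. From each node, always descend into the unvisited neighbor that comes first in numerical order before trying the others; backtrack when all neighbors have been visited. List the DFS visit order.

Visit 10
10 → 1
1 → 11
11 → 0
10 → 2
2 → 13
13 → 7
13 → 15
2 → 14
14 → 4
10 → 3
3 → 5
10 → 6
6 → 12
12 → 8
12 → 9

10, 1, 11, 0, 2, 13, 7, 15, 14, 4, 3, 5, 6, 12, 8, 9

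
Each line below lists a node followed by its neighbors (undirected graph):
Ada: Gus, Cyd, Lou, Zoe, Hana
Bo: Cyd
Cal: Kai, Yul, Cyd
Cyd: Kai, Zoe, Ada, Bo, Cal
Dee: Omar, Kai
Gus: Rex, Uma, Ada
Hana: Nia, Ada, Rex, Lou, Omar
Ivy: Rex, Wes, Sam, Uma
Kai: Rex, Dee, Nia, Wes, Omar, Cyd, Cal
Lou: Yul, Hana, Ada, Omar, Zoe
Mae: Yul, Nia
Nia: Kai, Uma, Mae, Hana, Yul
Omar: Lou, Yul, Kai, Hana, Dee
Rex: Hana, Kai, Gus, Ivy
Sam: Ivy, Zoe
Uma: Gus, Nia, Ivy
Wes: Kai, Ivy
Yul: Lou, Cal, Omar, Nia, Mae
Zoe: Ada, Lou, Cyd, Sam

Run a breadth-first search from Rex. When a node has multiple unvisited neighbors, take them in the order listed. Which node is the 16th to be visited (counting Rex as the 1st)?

Visit Rex; enqueue Hana, Kai, Gus, Ivy → queue [Hana, Kai, Gus, Ivy]
Visit Hana; enqueue Nia, Ada, Lou, Omar → queue [Kai, Gus, Ivy, Nia, Ada, Lou, Omar]
Visit Kai; enqueue Dee, Wes, Cyd, Cal → queue [Gus, Ivy, Nia, Ada, Lou, Omar, Dee, Wes, Cyd, Cal]
Visit Gus; enqueue Uma → queue [Ivy, Nia, Ada, Lou, Omar, Dee, Wes, Cyd, Cal, Uma]
Visit Ivy; enqueue Sam → queue [Nia, Ada, Lou, Omar, Dee, Wes, Cyd, Cal, Uma, Sam]
Visit Nia; enqueue Mae, Yul → queue [Ada, Lou, Omar, Dee, Wes, Cyd, Cal, Uma, Sam, Mae, Yul]
Visit Ada; enqueue Zoe → queue [Lou, Omar, Dee, Wes, Cyd, Cal, Uma, Sam, Mae, Yul, Zoe]
Visit Lou → queue [Omar, Dee, Wes, Cyd, Cal, Uma, Sam, Mae, Yul, Zoe]
Visit Omar → queue [Dee, Wes, Cyd, Cal, Uma, Sam, Mae, Yul, Zoe]
Visit Dee → queue [Wes, Cyd, Cal, Uma, Sam, Mae, Yul, Zoe]
Visit Wes → queue [Cyd, Cal, Uma, Sam, Mae, Yul, Zoe]
Visit Cyd; enqueue Bo → queue [Cal, Uma, Sam, Mae, Yul, Zoe, Bo]
Visit Cal → queue [Uma, Sam, Mae, Yul, Zoe, Bo]
Visit Uma → queue [Sam, Mae, Yul, Zoe, Bo]
Visit Sam → queue [Mae, Yul, Zoe, Bo]
Visit Mae → queue [Yul, Zoe, Bo]
Visit Yul → queue [Zoe, Bo]
Visit Zoe → queue [Bo]
Visit Bo → queue []

Visit order: Rex, Hana, Kai, Gus, Ivy, Nia, Ada, Lou, Omar, Dee, Wes, Cyd, Cal, Uma, Sam, Mae, Yul, Zoe, Bo

Mae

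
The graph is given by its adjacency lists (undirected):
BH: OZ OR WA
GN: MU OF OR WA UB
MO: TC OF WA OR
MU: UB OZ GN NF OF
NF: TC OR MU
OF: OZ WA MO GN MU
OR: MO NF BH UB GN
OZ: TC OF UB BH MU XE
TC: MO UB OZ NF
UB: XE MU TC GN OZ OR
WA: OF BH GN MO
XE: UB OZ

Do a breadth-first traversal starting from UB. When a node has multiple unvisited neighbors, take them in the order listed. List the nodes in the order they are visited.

Visit UB; enqueue XE, MU, TC, GN, OZ, OR → queue [XE, MU, TC, GN, OZ, OR]
Visit XE → queue [MU, TC, GN, OZ, OR]
Visit MU; enqueue NF, OF → queue [TC, GN, OZ, OR, NF, OF]
Visit TC; enqueue MO → queue [GN, OZ, OR, NF, OF, MO]
Visit GN; enqueue WA → queue [OZ, OR, NF, OF, MO, WA]
Visit OZ; enqueue BH → queue [OR, NF, OF, MO, WA, BH]
Visit OR → queue [NF, OF, MO, WA, BH]
Visit NF → queue [OF, MO, WA, BH]
Visit OF → queue [MO, WA, BH]
Visit MO → queue [WA, BH]
Visit WA → queue [BH]
Visit BH → queue []

UB XE MU TC GN OZ OR NF OF MO WA BH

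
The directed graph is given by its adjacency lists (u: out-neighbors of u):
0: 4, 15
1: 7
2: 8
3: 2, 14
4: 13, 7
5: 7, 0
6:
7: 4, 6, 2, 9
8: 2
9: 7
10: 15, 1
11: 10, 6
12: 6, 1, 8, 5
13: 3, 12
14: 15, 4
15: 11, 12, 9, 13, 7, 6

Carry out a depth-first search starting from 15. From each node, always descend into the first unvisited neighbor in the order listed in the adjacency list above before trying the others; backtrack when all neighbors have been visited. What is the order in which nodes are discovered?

15 -> 11 -> 10 -> 1 -> 7 -> 4 -> 13 -> 3 -> 2 -> 8 -> 14 -> 12 -> 6 -> 5 -> 0 -> 9

Visit 15
15 → 11
11 → 10
10 → 1
1 → 7
7 → 4
4 → 13
13 → 3
3 → 2
2 → 8
3 → 14
13 → 12
12 → 6
12 → 5
5 → 0
7 → 9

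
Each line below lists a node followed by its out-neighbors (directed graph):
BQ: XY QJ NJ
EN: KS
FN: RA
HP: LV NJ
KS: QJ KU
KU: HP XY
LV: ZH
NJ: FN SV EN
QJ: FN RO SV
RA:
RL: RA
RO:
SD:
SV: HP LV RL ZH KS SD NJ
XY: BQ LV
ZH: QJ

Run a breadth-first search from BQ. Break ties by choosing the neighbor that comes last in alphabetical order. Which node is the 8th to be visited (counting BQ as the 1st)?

Visit BQ; enqueue XY, QJ, NJ → queue [XY, QJ, NJ]
Visit XY; enqueue LV → queue [QJ, NJ, LV]
Visit QJ; enqueue SV, RO, FN → queue [NJ, LV, SV, RO, FN]
Visit NJ; enqueue EN → queue [LV, SV, RO, FN, EN]
Visit LV; enqueue ZH → queue [SV, RO, FN, EN, ZH]
Visit SV; enqueue SD, RL, KS, HP → queue [RO, FN, EN, ZH, SD, RL, KS, HP]
Visit RO → queue [FN, EN, ZH, SD, RL, KS, HP]
Visit FN; enqueue RA → queue [EN, ZH, SD, RL, KS, HP, RA]
Visit EN → queue [ZH, SD, RL, KS, HP, RA]
Visit ZH → queue [SD, RL, KS, HP, RA]
Visit SD → queue [RL, KS, HP, RA]
Visit RL → queue [KS, HP, RA]
Visit KS; enqueue KU → queue [HP, RA, KU]
Visit HP → queue [RA, KU]
Visit RA → queue [KU]
Visit KU → queue []

Visit order: BQ, XY, QJ, NJ, LV, SV, RO, FN, EN, ZH, SD, RL, KS, HP, RA, KU

FN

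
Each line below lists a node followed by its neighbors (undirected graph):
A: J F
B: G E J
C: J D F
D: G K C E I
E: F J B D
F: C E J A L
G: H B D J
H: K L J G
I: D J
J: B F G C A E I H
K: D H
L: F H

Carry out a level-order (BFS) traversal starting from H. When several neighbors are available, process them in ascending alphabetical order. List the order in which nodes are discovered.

H → G → J → K → L → B → D → A → C → E → F → I

Visit H; enqueue G, J, K, L → queue [G, J, K, L]
Visit G; enqueue B, D → queue [J, K, L, B, D]
Visit J; enqueue A, C, E, F, I → queue [K, L, B, D, A, C, E, F, I]
Visit K → queue [L, B, D, A, C, E, F, I]
Visit L → queue [B, D, A, C, E, F, I]
Visit B → queue [D, A, C, E, F, I]
Visit D → queue [A, C, E, F, I]
Visit A → queue [C, E, F, I]
Visit C → queue [E, F, I]
Visit E → queue [F, I]
Visit F → queue [I]
Visit I → queue []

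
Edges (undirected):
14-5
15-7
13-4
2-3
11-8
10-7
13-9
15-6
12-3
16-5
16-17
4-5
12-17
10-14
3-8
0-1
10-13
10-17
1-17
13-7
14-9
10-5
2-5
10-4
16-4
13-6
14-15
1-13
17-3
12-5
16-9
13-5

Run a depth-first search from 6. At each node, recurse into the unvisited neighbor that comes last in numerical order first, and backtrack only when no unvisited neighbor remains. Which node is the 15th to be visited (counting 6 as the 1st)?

2

Visit 6
6 → 15
15 → 14
14 → 10
10 → 17
17 → 16
16 → 9
9 → 13
13 → 7
13 → 5
5 → 12
12 → 3
3 → 8
8 → 11
3 → 2
5 → 4
13 → 1
1 → 0

Visit order: 6, 15, 14, 10, 17, 16, 9, 13, 7, 5, 12, 3, 8, 11, 2, 4, 1, 0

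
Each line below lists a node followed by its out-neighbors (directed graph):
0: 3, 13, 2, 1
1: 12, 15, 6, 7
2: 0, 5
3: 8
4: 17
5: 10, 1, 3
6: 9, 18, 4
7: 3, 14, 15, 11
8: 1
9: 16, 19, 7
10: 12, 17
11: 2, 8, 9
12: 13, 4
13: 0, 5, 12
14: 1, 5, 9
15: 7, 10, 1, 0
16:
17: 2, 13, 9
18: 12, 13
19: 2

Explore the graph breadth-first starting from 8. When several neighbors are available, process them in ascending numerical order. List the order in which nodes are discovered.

8, 1, 6, 7, 12, 15, 4, 9, 18, 3, 11, 14, 13, 0, 10, 17, 16, 19, 2, 5

Visit 8; enqueue 1 → queue [1]
Visit 1; enqueue 6, 7, 12, 15 → queue [6, 7, 12, 15]
Visit 6; enqueue 4, 9, 18 → queue [7, 12, 15, 4, 9, 18]
Visit 7; enqueue 3, 11, 14 → queue [12, 15, 4, 9, 18, 3, 11, 14]
Visit 12; enqueue 13 → queue [15, 4, 9, 18, 3, 11, 14, 13]
Visit 15; enqueue 0, 10 → queue [4, 9, 18, 3, 11, 14, 13, 0, 10]
Visit 4; enqueue 17 → queue [9, 18, 3, 11, 14, 13, 0, 10, 17]
Visit 9; enqueue 16, 19 → queue [18, 3, 11, 14, 13, 0, 10, 17, 16, 19]
Visit 18 → queue [3, 11, 14, 13, 0, 10, 17, 16, 19]
Visit 3 → queue [11, 14, 13, 0, 10, 17, 16, 19]
Visit 11; enqueue 2 → queue [14, 13, 0, 10, 17, 16, 19, 2]
Visit 14; enqueue 5 → queue [13, 0, 10, 17, 16, 19, 2, 5]
Visit 13 → queue [0, 10, 17, 16, 19, 2, 5]
Visit 0 → queue [10, 17, 16, 19, 2, 5]
Visit 10 → queue [17, 16, 19, 2, 5]
Visit 17 → queue [16, 19, 2, 5]
Visit 16 → queue [19, 2, 5]
Visit 19 → queue [2, 5]
Visit 2 → queue [5]
Visit 5 → queue []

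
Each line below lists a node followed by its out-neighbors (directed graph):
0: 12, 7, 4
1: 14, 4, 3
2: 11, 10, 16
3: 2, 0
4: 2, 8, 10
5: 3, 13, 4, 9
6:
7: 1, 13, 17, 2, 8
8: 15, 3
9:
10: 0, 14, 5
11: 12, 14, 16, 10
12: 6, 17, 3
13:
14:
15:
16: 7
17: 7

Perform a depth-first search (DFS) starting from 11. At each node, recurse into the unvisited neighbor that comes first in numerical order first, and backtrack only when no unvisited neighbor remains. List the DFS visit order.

11, 10, 0, 4, 2, 16, 7, 1, 3, 14, 8, 15, 13, 17, 12, 6, 5, 9

Visit 11
11 → 10
10 → 0
0 → 4
4 → 2
2 → 16
16 → 7
7 → 1
1 → 3
1 → 14
7 → 8
8 → 15
7 → 13
7 → 17
0 → 12
12 → 6
10 → 5
5 → 9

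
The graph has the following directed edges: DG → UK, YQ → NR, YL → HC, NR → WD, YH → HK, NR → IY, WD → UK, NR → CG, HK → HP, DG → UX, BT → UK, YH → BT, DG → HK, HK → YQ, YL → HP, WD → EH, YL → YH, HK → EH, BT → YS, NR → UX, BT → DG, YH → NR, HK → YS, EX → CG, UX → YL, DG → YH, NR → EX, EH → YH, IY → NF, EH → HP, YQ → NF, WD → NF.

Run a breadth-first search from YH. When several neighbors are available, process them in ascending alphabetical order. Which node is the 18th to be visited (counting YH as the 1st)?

Visit YH; enqueue BT, HK, NR → queue [BT, HK, NR]
Visit BT; enqueue DG, UK, YS → queue [HK, NR, DG, UK, YS]
Visit HK; enqueue EH, HP, YQ → queue [NR, DG, UK, YS, EH, HP, YQ]
Visit NR; enqueue CG, EX, IY, UX, WD → queue [DG, UK, YS, EH, HP, YQ, CG, EX, IY, UX, WD]
Visit DG → queue [UK, YS, EH, HP, YQ, CG, EX, IY, UX, WD]
Visit UK → queue [YS, EH, HP, YQ, CG, EX, IY, UX, WD]
Visit YS → queue [EH, HP, YQ, CG, EX, IY, UX, WD]
Visit EH → queue [HP, YQ, CG, EX, IY, UX, WD]
Visit HP → queue [YQ, CG, EX, IY, UX, WD]
Visit YQ; enqueue NF → queue [CG, EX, IY, UX, WD, NF]
Visit CG → queue [EX, IY, UX, WD, NF]
Visit EX → queue [IY, UX, WD, NF]
Visit IY → queue [UX, WD, NF]
Visit UX; enqueue YL → queue [WD, NF, YL]
Visit WD → queue [NF, YL]
Visit NF → queue [YL]
Visit YL; enqueue HC → queue [HC]
Visit HC → queue []

Visit order: YH, BT, HK, NR, DG, UK, YS, EH, HP, YQ, CG, EX, IY, UX, WD, NF, YL, HC

HC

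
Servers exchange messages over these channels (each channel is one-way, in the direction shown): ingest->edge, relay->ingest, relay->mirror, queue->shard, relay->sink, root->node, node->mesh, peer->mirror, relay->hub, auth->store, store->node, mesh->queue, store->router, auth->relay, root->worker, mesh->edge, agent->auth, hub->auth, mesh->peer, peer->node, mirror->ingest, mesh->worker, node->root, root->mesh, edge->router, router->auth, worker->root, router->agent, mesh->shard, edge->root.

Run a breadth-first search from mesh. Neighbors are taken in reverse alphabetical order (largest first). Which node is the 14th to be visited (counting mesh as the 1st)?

store

Visit mesh; enqueue worker, shard, queue, peer, edge → queue [worker, shard, queue, peer, edge]
Visit worker; enqueue root → queue [shard, queue, peer, edge, root]
Visit shard → queue [queue, peer, edge, root]
Visit queue → queue [peer, edge, root]
Visit peer; enqueue node, mirror → queue [edge, root, node, mirror]
Visit edge; enqueue router → queue [root, node, mirror, router]
Visit root → queue [node, mirror, router]
Visit node → queue [mirror, router]
Visit mirror; enqueue ingest → queue [router, ingest]
Visit router; enqueue auth, agent → queue [ingest, auth, agent]
Visit ingest → queue [auth, agent]
Visit auth; enqueue store, relay → queue [agent, store, relay]
Visit agent → queue [store, relay]
Visit store → queue [relay]
Visit relay; enqueue sink, hub → queue [sink, hub]
Visit sink → queue [hub]
Visit hub → queue []

Visit order: mesh, worker, shard, queue, peer, edge, root, node, mirror, router, ingest, auth, agent, store, relay, sink, hub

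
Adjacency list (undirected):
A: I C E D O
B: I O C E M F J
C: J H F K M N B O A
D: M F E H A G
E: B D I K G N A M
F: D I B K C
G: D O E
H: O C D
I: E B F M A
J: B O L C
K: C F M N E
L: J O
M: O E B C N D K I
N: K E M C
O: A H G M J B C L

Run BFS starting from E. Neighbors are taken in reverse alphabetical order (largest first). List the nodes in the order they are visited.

Visit E; enqueue N, M, K, I, G, D, B, A → queue [N, M, K, I, G, D, B, A]
Visit N; enqueue C → queue [M, K, I, G, D, B, A, C]
Visit M; enqueue O → queue [K, I, G, D, B, A, C, O]
Visit K; enqueue F → queue [I, G, D, B, A, C, O, F]
Visit I → queue [G, D, B, A, C, O, F]
Visit G → queue [D, B, A, C, O, F]
Visit D; enqueue H → queue [B, A, C, O, F, H]
Visit B; enqueue J → queue [A, C, O, F, H, J]
Visit A → queue [C, O, F, H, J]
Visit C → queue [O, F, H, J]
Visit O; enqueue L → queue [F, H, J, L]
Visit F → queue [H, J, L]
Visit H → queue [J, L]
Visit J → queue [L]
Visit L → queue []

E -> N -> M -> K -> I -> G -> D -> B -> A -> C -> O -> F -> H -> J -> L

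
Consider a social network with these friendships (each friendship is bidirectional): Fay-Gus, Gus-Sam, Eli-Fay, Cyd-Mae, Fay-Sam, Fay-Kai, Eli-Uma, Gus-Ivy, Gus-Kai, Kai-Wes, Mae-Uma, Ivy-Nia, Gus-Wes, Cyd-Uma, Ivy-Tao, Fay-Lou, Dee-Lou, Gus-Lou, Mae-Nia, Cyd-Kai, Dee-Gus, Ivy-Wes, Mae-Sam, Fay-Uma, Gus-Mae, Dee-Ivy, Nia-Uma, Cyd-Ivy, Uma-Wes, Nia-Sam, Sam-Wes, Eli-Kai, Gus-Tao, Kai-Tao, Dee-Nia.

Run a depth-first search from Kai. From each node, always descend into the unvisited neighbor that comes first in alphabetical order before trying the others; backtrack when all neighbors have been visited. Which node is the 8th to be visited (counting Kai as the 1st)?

Visit Kai
Kai → Cyd
Cyd → Ivy
Ivy → Dee
Dee → Gus
Gus → Fay
Fay → Eli
Eli → Uma
Uma → Mae
Mae → Nia
Nia → Sam
Sam → Wes
Fay → Lou
Gus → Tao

Visit order: Kai, Cyd, Ivy, Dee, Gus, Fay, Eli, Uma, Mae, Nia, Sam, Wes, Lou, Tao

Uma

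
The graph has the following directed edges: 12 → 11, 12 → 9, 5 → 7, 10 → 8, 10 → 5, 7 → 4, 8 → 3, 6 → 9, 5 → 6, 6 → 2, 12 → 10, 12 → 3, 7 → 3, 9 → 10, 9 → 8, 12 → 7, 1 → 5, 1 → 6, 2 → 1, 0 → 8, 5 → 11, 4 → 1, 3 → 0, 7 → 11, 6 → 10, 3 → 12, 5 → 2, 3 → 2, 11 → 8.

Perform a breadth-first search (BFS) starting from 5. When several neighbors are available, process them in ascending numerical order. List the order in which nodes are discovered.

Visit 5; enqueue 2, 6, 7, 11 → queue [2, 6, 7, 11]
Visit 2; enqueue 1 → queue [6, 7, 11, 1]
Visit 6; enqueue 9, 10 → queue [7, 11, 1, 9, 10]
Visit 7; enqueue 3, 4 → queue [11, 1, 9, 10, 3, 4]
Visit 11; enqueue 8 → queue [1, 9, 10, 3, 4, 8]
Visit 1 → queue [9, 10, 3, 4, 8]
Visit 9 → queue [10, 3, 4, 8]
Visit 10 → queue [3, 4, 8]
Visit 3; enqueue 0, 12 → queue [4, 8, 0, 12]
Visit 4 → queue [8, 0, 12]
Visit 8 → queue [0, 12]
Visit 0 → queue [12]
Visit 12 → queue []

5, 2, 6, 7, 11, 1, 9, 10, 3, 4, 8, 0, 12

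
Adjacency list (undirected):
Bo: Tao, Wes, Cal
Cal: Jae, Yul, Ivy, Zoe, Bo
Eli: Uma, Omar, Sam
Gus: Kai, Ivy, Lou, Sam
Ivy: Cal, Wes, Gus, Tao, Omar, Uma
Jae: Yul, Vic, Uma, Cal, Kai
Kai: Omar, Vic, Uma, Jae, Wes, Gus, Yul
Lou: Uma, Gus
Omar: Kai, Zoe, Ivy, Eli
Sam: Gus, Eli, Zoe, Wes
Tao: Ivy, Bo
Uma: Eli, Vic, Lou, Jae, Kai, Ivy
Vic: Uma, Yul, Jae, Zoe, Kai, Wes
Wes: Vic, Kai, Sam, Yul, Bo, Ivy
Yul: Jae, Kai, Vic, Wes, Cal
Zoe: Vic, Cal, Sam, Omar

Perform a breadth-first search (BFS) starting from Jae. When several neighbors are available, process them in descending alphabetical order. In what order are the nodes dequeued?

Visit Jae; enqueue Yul, Vic, Uma, Kai, Cal → queue [Yul, Vic, Uma, Kai, Cal]
Visit Yul; enqueue Wes → queue [Vic, Uma, Kai, Cal, Wes]
Visit Vic; enqueue Zoe → queue [Uma, Kai, Cal, Wes, Zoe]
Visit Uma; enqueue Lou, Ivy, Eli → queue [Kai, Cal, Wes, Zoe, Lou, Ivy, Eli]
Visit Kai; enqueue Omar, Gus → queue [Cal, Wes, Zoe, Lou, Ivy, Eli, Omar, Gus]
Visit Cal; enqueue Bo → queue [Wes, Zoe, Lou, Ivy, Eli, Omar, Gus, Bo]
Visit Wes; enqueue Sam → queue [Zoe, Lou, Ivy, Eli, Omar, Gus, Bo, Sam]
Visit Zoe → queue [Lou, Ivy, Eli, Omar, Gus, Bo, Sam]
Visit Lou → queue [Ivy, Eli, Omar, Gus, Bo, Sam]
Visit Ivy; enqueue Tao → queue [Eli, Omar, Gus, Bo, Sam, Tao]
Visit Eli → queue [Omar, Gus, Bo, Sam, Tao]
Visit Omar → queue [Gus, Bo, Sam, Tao]
Visit Gus → queue [Bo, Sam, Tao]
Visit Bo → queue [Sam, Tao]
Visit Sam → queue [Tao]
Visit Tao → queue []

Jae Yul Vic Uma Kai Cal Wes Zoe Lou Ivy Eli Omar Gus Bo Sam Tao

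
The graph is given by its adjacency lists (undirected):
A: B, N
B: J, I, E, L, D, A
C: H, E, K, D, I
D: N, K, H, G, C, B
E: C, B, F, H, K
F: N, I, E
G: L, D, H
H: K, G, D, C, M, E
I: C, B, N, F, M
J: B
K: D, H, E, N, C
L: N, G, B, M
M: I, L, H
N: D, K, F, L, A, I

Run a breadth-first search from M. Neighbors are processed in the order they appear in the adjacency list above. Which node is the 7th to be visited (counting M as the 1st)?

N

Visit M; enqueue I, L, H → queue [I, L, H]
Visit I; enqueue C, B, N, F → queue [L, H, C, B, N, F]
Visit L; enqueue G → queue [H, C, B, N, F, G]
Visit H; enqueue K, D, E → queue [C, B, N, F, G, K, D, E]
Visit C → queue [B, N, F, G, K, D, E]
Visit B; enqueue J, A → queue [N, F, G, K, D, E, J, A]
Visit N → queue [F, G, K, D, E, J, A]
Visit F → queue [G, K, D, E, J, A]
Visit G → queue [K, D, E, J, A]
Visit K → queue [D, E, J, A]
Visit D → queue [E, J, A]
Visit E → queue [J, A]
Visit J → queue [A]
Visit A → queue []

Visit order: M, I, L, H, C, B, N, F, G, K, D, E, J, A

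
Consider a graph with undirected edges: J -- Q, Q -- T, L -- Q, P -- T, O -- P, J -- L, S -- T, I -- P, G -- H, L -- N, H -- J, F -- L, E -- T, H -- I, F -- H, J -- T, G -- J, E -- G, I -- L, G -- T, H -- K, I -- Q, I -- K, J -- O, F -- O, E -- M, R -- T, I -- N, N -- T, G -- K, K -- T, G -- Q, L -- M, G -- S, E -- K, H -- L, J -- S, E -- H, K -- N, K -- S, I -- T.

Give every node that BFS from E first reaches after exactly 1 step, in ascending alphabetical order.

Level 0: E
Level 1: G, H, K, M, T
Level 2: F, I, J, L, N, P, Q, R, S
Level 3: O

G, H, K, M, T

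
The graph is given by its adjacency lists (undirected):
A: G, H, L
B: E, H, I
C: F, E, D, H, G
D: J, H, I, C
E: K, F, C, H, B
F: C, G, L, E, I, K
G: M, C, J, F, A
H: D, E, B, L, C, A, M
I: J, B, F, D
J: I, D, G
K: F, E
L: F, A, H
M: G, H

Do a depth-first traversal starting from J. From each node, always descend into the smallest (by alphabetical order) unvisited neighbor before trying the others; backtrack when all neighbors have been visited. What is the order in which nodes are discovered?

Visit J
J → D
D → C
C → E
E → B
B → H
H → A
A → G
G → F
F → I
F → K
F → L
G → M

J, D, C, E, B, H, A, G, F, I, K, L, M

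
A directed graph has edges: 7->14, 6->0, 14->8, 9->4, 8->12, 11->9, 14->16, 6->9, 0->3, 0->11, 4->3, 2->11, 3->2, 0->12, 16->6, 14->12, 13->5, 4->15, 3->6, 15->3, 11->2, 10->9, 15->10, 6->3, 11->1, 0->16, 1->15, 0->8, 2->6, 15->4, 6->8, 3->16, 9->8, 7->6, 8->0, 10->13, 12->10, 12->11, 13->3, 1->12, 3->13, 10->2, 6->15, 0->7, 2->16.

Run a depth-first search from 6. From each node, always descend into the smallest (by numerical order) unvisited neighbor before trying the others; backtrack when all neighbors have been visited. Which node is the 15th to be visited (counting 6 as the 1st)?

Visit 6
6 → 0
0 → 3
3 → 2
2 → 11
11 → 1
1 → 12
12 → 10
10 → 9
9 → 4
4 → 15
9 → 8
10 → 13
13 → 5
2 → 16
0 → 7
7 → 14

Visit order: 6, 0, 3, 2, 11, 1, 12, 10, 9, 4, 15, 8, 13, 5, 16, 7, 14

16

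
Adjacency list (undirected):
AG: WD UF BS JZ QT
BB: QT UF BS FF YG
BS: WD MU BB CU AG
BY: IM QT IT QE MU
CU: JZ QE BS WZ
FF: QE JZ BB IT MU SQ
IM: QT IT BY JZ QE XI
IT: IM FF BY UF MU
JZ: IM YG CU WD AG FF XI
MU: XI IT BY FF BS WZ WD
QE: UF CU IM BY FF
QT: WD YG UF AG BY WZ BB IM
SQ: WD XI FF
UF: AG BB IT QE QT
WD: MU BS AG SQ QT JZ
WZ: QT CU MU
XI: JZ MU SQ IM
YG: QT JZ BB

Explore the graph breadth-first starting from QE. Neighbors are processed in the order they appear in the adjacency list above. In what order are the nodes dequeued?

Visit QE; enqueue UF, CU, IM, BY, FF → queue [UF, CU, IM, BY, FF]
Visit UF; enqueue AG, BB, IT, QT → queue [CU, IM, BY, FF, AG, BB, IT, QT]
Visit CU; enqueue JZ, BS, WZ → queue [IM, BY, FF, AG, BB, IT, QT, JZ, BS, WZ]
Visit IM; enqueue XI → queue [BY, FF, AG, BB, IT, QT, JZ, BS, WZ, XI]
Visit BY; enqueue MU → queue [FF, AG, BB, IT, QT, JZ, BS, WZ, XI, MU]
Visit FF; enqueue SQ → queue [AG, BB, IT, QT, JZ, BS, WZ, XI, MU, SQ]
Visit AG; enqueue WD → queue [BB, IT, QT, JZ, BS, WZ, XI, MU, SQ, WD]
Visit BB; enqueue YG → queue [IT, QT, JZ, BS, WZ, XI, MU, SQ, WD, YG]
Visit IT → queue [QT, JZ, BS, WZ, XI, MU, SQ, WD, YG]
Visit QT → queue [JZ, BS, WZ, XI, MU, SQ, WD, YG]
Visit JZ → queue [BS, WZ, XI, MU, SQ, WD, YG]
Visit BS → queue [WZ, XI, MU, SQ, WD, YG]
Visit WZ → queue [XI, MU, SQ, WD, YG]
Visit XI → queue [MU, SQ, WD, YG]
Visit MU → queue [SQ, WD, YG]
Visit SQ → queue [WD, YG]
Visit WD → queue [YG]
Visit YG → queue []

QE UF CU IM BY FF AG BB IT QT JZ BS WZ XI MU SQ WD YG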